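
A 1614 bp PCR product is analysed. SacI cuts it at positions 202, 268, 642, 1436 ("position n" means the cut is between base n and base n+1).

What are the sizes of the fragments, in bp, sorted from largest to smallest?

794, 374, 202, 178, 66 bp

Linear molecule, 4 cuts → 5 fragments:
  202 − 0 = 202 bp
  268 − 202 = 66 bp
  642 − 268 = 374 bp
  1436 − 642 = 794 bp
  1614 − 1436 = 178 bp
Sorted largest to smallest: 794, 374, 202, 178, 66 bp.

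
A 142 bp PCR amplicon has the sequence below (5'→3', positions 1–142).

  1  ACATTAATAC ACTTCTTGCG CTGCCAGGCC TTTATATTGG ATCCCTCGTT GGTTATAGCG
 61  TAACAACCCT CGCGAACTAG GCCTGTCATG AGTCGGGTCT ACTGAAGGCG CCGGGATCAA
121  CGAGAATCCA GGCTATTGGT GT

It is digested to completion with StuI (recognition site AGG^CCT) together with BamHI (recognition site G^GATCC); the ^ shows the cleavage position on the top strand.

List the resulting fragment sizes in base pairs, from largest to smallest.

61, 42, 28, 11 bp

StuI sites (AGGCCT) start at positions 26, 79.
StuI cuts after base 3 of each site, so after positions 28, 81.
The BamHI site (GGATCC) starts at position 39.
BamHI cuts after the first base of each site, so after position 39.
Combined cut positions: 28, 39, 81.
Linear molecule, 3 cuts → 4 fragments:
  1–28 → 28 bp
  29–39 → 11 bp
  40–81 → 42 bp
  82–142 → 61 bp
Sorted largest to smallest: 61, 42, 28, 11 bp.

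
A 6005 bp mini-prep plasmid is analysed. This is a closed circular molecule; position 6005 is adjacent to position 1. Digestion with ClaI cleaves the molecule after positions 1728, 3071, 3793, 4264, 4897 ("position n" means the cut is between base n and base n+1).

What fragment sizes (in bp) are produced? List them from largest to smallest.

2836, 1343, 722, 633, 471 bp

Circular molecule, 5 cuts → 5 fragments:
  3071 − 1728 = 1343 bp
  3793 − 3071 = 722 bp
  4264 − 3793 = 471 bp
  4897 − 4264 = 633 bp
  wrap: 6005 − 4897 + 1728 = 2836 bp
Sorted largest to smallest: 2836, 1343, 722, 633, 471 bp.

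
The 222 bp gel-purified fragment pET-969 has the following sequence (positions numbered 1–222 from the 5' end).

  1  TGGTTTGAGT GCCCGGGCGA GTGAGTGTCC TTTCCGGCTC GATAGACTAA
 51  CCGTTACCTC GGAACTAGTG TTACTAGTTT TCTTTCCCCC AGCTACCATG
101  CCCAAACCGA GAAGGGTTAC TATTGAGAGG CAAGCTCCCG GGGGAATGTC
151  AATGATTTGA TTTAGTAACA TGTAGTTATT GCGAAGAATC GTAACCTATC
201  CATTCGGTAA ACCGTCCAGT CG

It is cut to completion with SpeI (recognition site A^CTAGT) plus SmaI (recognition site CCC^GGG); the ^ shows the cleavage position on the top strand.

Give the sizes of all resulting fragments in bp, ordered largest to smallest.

83, 66, 50, 14, 9 bp

SpeI sites (ACTAGT) start at positions 64, 73.
SpeI cuts after the first base of each site, so after positions 64, 73.
SmaI sites (CCCGGG) start at positions 12, 137.
SmaI cuts after base 3 of each site, so after positions 14, 139.
Combined cut positions: 14, 64, 73, 139.
Linear molecule, 4 cuts → 5 fragments:
  1–14 → 14 bp
  15–64 → 50 bp
  65–73 → 9 bp
  74–139 → 66 bp
  140–222 → 83 bp
Sorted largest to smallest: 83, 66, 50, 14, 9 bp.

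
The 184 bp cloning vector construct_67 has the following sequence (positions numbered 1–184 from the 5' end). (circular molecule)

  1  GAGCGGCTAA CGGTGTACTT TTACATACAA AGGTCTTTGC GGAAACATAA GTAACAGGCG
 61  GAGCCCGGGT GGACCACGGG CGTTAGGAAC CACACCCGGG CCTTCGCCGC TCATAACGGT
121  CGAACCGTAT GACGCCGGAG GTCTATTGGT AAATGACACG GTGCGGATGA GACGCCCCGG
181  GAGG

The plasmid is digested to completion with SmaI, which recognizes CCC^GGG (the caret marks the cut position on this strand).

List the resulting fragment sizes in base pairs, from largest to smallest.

81, 72, 31 bp

SmaI sites (CCCGGG) start at positions 64, 95, 176.
SmaI cuts after base 3 of each site, so after positions 66, 97, 178.
Circular molecule, 3 cuts → 3 fragments:
  67–97 → 31 bp
  98–178 → 81 bp
  179–184 then 1–66 → 6 + 66 = 72 bp
Sorted largest to smallest: 81, 72, 31 bp.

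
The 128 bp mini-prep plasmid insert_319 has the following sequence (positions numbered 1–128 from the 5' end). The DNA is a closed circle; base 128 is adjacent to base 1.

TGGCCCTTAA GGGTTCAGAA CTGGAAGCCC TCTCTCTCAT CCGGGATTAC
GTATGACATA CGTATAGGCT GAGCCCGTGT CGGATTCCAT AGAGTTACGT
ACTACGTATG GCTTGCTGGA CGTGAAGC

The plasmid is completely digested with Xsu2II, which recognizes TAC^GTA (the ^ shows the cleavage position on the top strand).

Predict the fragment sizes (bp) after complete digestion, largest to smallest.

Xsu2II sites (TACGTA) start at positions 48, 59, 96, 103.
Xsu2II cuts after base 3 of each site, so after positions 50, 61, 98, 105.
Circular molecule, 4 cuts → 4 fragments:
  51–61 → 11 bp
  62–98 → 37 bp
  99–105 → 7 bp
  106–128 then 1–50 → 23 + 50 = 73 bp
Sorted largest to smallest: 73, 37, 11, 7 bp.

73, 37, 11, 7 bp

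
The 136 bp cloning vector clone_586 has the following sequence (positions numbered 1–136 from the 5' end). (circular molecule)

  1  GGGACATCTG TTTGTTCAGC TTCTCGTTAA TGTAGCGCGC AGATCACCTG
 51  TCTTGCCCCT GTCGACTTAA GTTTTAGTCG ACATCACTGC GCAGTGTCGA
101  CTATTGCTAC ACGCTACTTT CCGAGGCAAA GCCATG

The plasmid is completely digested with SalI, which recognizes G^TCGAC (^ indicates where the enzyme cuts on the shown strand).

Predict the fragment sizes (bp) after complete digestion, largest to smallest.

SalI sites (GTCGAC) start at positions 61, 77, 96.
SalI cuts after the first base of each site, so after positions 61, 77, 96.
Circular molecule, 3 cuts → 3 fragments:
  62–77 → 16 bp
  78–96 → 19 bp
  97–136 then 1–61 → 40 + 61 = 101 bp
Sorted largest to smallest: 101, 19, 16 bp.

101, 19, 16 bp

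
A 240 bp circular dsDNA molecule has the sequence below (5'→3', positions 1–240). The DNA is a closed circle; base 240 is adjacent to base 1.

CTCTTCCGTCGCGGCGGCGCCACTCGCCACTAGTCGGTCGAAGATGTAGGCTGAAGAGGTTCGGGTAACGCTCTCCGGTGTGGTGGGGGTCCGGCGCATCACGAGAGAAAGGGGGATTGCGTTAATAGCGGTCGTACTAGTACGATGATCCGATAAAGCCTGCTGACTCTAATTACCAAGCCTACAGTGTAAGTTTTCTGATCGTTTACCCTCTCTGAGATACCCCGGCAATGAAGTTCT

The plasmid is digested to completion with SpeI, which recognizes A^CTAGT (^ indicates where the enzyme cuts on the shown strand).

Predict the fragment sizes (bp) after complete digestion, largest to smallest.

133, 107 bp

SpeI sites (ACTAGT) start at positions 29, 136.
SpeI cuts after the first base of each site, so after positions 29, 136.
Circular molecule, 2 cuts → 2 fragments:
  30–136 → 107 bp
  137–240 then 1–29 → 104 + 29 = 133 bp
Sorted largest to smallest: 133, 107 bp.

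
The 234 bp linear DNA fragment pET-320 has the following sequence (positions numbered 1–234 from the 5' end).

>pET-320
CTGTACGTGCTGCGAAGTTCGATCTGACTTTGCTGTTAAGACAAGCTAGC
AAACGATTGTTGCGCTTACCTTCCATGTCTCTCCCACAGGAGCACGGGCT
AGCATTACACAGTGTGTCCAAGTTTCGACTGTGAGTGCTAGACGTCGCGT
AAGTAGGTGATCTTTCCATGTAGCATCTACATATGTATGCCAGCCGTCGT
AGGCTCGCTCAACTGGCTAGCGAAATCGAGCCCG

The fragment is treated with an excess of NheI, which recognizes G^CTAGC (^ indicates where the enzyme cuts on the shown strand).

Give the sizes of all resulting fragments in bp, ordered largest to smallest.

NheI sites (GCTAGC) start at positions 45, 98, 216.
NheI cuts after the first base of each site, so after positions 45, 98, 216.
Linear molecule, 3 cuts → 4 fragments:
  1–45 → 45 bp
  46–98 → 53 bp
  99–216 → 118 bp
  217–234 → 18 bp
Sorted largest to smallest: 118, 53, 45, 18 bp.

118, 53, 45, 18 bp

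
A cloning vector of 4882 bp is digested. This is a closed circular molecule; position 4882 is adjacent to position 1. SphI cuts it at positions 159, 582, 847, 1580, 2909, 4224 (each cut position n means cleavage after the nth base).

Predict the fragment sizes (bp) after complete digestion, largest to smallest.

Circular molecule, 6 cuts → 6 fragments:
  582 − 159 = 423 bp
  847 − 582 = 265 bp
  1580 − 847 = 733 bp
  2909 − 1580 = 1329 bp
  4224 − 2909 = 1315 bp
  wrap: 4882 − 4224 + 159 = 817 bp
Sorted largest to smallest: 1329, 1315, 817, 733, 423, 265 bp.

1329, 1315, 817, 733, 423, 265 bp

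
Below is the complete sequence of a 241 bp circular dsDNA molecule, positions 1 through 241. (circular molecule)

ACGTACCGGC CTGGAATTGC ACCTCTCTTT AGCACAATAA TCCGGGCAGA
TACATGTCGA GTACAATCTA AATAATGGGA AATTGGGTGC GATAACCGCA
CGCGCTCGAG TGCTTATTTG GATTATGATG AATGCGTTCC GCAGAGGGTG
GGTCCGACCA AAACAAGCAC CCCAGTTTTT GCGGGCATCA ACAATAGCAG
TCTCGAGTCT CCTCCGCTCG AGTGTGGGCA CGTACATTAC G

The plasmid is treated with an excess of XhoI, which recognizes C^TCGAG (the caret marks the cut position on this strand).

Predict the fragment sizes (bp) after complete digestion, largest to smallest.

129, 97, 15 bp

XhoI sites (CTCGAG) start at positions 105, 202, 217.
XhoI cuts after the first base of each site, so after positions 105, 202, 217.
Circular molecule, 3 cuts → 3 fragments:
  106–202 → 97 bp
  203–217 → 15 bp
  218–241 then 1–105 → 24 + 105 = 129 bp
Sorted largest to smallest: 129, 97, 15 bp.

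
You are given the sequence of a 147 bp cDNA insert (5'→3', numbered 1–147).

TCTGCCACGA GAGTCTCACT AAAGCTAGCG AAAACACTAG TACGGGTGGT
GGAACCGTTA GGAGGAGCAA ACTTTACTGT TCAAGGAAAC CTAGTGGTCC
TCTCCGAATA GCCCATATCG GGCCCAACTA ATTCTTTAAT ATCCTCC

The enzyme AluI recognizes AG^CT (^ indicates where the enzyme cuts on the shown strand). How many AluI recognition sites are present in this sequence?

1

AGCT occurs starting at position 23.
AluI cuts at 1 site.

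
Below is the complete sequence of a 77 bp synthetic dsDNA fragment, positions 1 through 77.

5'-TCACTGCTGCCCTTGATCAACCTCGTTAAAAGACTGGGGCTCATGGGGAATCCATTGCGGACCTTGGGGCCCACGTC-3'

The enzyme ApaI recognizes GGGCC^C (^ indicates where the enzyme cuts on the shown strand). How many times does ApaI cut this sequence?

1

GGGCCC occurs starting at position 67.
ApaI cuts at 1 site.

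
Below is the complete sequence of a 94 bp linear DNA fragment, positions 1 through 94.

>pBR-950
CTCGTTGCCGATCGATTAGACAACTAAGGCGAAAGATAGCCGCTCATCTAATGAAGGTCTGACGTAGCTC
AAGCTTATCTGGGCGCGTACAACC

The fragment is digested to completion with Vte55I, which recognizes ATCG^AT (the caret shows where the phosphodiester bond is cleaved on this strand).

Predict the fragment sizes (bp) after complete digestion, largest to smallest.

80, 14 bp

The Vte55I site (ATCGAT) starts at position 11.
Vte55I cuts after base 4 of each site, so after position 14.
Linear molecule, 1 cut → 2 fragments:
  1–14 → 14 bp
  15–94 → 80 bp
Sorted largest to smallest: 80, 14 bp.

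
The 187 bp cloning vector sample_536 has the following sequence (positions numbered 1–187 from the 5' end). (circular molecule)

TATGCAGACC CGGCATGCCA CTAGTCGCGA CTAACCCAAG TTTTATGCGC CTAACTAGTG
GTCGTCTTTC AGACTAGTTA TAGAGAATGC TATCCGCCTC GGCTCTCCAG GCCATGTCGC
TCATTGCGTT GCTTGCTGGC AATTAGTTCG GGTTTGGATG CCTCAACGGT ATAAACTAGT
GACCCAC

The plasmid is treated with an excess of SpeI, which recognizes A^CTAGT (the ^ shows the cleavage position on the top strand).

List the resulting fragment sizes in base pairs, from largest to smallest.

SpeI sites (ACTAGT) start at positions 20, 54, 73, 175.
SpeI cuts after the first base of each site, so after positions 20, 54, 73, 175.
Circular molecule, 4 cuts → 4 fragments:
  21–54 → 34 bp
  55–73 → 19 bp
  74–175 → 102 bp
  176–187 then 1–20 → 12 + 20 = 32 bp
Sorted largest to smallest: 102, 34, 32, 19 bp.

102, 34, 32, 19 bp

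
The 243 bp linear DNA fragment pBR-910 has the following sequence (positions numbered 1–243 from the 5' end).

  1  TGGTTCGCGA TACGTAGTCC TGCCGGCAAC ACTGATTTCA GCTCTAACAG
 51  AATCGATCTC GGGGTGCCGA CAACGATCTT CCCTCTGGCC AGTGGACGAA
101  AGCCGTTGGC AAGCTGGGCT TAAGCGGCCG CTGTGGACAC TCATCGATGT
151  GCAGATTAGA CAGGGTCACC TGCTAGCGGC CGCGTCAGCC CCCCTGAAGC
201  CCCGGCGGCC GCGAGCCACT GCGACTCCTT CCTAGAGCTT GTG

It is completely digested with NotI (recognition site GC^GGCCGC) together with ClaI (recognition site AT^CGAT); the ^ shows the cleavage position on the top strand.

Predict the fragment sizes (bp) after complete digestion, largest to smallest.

NotI sites (GCGGCCGC) start at positions 124, 176, 205.
NotI cuts after base 2 of each site, so after positions 125, 177, 206.
ClaI sites (ATCGAT) start at positions 52, 143.
ClaI cuts after base 2 of each site, so after positions 53, 144.
Combined cut positions: 53, 125, 144, 177, 206.
Linear molecule, 5 cuts → 6 fragments:
  1–53 → 53 bp
  54–125 → 72 bp
  126–144 → 19 bp
  145–177 → 33 bp
  178–206 → 29 bp
  207–243 → 37 bp
Sorted largest to smallest: 72, 53, 37, 33, 29, 19 bp.

72, 53, 37, 33, 29, 19 bp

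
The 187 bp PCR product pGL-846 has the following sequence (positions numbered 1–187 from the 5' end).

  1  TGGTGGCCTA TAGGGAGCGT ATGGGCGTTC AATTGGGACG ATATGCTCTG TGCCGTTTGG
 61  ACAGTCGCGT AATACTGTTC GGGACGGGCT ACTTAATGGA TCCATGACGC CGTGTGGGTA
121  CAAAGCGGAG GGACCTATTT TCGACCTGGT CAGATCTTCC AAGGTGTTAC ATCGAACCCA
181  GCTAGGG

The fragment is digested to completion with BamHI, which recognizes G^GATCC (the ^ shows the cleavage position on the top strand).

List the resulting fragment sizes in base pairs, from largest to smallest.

The BamHI site (GGATCC) starts at position 98.
BamHI cuts after the first base of each site, so after position 98.
Linear molecule, 1 cut → 2 fragments:
  1–98 → 98 bp
  99–187 → 89 bp
Sorted largest to smallest: 98, 89 bp.

98, 89 bp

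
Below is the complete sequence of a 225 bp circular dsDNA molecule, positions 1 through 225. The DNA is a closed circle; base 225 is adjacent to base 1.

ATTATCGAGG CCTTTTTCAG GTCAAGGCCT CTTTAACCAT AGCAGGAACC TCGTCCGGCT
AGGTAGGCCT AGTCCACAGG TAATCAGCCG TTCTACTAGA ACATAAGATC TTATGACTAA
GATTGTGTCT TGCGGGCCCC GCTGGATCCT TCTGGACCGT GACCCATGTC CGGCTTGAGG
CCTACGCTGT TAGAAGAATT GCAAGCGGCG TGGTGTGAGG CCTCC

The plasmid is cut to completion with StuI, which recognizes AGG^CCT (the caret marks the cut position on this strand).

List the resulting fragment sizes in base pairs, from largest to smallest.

113, 40, 40, 17, 15 bp

StuI sites (AGGCCT) start at positions 8, 25, 65, 178, 218.
StuI cuts after base 3 of each site, so after positions 10, 27, 67, 180, 220.
Circular molecule, 5 cuts → 5 fragments:
  11–27 → 17 bp
  28–67 → 40 bp
  68–180 → 113 bp
  181–220 → 40 bp
  221–225 then 1–10 → 5 + 10 = 15 bp
Sorted largest to smallest: 113, 40, 40, 17, 15 bp.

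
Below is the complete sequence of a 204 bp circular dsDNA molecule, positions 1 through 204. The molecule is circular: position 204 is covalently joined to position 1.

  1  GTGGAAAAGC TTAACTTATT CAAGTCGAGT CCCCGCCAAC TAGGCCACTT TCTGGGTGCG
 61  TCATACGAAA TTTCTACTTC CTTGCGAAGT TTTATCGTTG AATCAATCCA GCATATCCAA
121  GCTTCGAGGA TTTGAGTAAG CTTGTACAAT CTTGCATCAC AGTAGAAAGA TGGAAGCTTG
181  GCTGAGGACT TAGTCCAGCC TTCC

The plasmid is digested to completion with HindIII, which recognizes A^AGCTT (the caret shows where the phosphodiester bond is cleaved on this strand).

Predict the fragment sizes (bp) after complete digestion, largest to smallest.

112, 37, 36, 19 bp

HindIII sites (AAGCTT) start at positions 7, 119, 138, 174.
HindIII cuts after the first base of each site, so after positions 7, 119, 138, 174.
Circular molecule, 4 cuts → 4 fragments:
  8–119 → 112 bp
  120–138 → 19 bp
  139–174 → 36 bp
  175–204 then 1–7 → 30 + 7 = 37 bp
Sorted largest to smallest: 112, 37, 36, 19 bp.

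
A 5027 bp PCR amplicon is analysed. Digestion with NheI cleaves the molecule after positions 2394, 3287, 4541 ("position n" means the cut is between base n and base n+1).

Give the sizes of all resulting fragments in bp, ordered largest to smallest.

2394, 1254, 893, 486 bp

Linear molecule, 3 cuts → 4 fragments:
  2394 − 0 = 2394 bp
  3287 − 2394 = 893 bp
  4541 − 3287 = 1254 bp
  5027 − 4541 = 486 bp
Sorted largest to smallest: 2394, 1254, 893, 486 bp.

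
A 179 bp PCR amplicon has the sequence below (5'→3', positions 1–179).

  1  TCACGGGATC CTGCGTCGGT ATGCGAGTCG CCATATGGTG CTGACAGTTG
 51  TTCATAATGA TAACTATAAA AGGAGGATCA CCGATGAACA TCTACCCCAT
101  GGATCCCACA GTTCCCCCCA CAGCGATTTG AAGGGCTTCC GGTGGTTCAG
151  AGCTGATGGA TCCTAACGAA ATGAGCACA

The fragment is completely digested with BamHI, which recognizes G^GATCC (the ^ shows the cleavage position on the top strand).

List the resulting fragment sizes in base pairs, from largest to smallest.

BamHI sites (GGATCC) start at positions 6, 101, 158.
BamHI cuts after the first base of each site, so after positions 6, 101, 158.
Linear molecule, 3 cuts → 4 fragments:
  1–6 → 6 bp
  7–101 → 95 bp
  102–158 → 57 bp
  159–179 → 21 bp
Sorted largest to smallest: 95, 57, 21, 6 bp.

95, 57, 21, 6 bp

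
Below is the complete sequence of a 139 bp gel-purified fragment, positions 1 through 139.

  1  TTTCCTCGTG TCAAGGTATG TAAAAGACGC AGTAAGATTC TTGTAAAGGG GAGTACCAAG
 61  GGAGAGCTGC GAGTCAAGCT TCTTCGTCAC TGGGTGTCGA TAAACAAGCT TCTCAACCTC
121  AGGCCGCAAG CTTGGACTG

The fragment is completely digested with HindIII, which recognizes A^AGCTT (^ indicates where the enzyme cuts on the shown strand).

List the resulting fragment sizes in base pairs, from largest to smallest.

HindIII sites (AAGCTT) start at positions 76, 106, 128.
HindIII cuts after the first base of each site, so after positions 76, 106, 128.
Linear molecule, 3 cuts → 4 fragments:
  1–76 → 76 bp
  77–106 → 30 bp
  107–128 → 22 bp
  129–139 → 11 bp
Sorted largest to smallest: 76, 30, 22, 11 bp.

76, 30, 22, 11 bp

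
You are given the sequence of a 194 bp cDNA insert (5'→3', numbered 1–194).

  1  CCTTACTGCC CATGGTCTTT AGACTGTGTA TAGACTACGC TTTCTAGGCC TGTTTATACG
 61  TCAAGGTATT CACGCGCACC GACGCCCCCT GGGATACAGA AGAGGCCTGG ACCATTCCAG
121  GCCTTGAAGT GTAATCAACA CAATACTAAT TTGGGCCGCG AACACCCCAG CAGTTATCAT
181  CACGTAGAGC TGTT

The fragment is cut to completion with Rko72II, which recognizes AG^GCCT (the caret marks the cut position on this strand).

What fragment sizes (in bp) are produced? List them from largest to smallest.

74, 57, 47, 16 bp

Rko72II sites (AGGCCT) start at positions 46, 103, 119.
Rko72II cuts after base 2 of each site, so after positions 47, 104, 120.
Linear molecule, 3 cuts → 4 fragments:
  1–47 → 47 bp
  48–104 → 57 bp
  105–120 → 16 bp
  121–194 → 74 bp
Sorted largest to smallest: 74, 57, 47, 16 bp.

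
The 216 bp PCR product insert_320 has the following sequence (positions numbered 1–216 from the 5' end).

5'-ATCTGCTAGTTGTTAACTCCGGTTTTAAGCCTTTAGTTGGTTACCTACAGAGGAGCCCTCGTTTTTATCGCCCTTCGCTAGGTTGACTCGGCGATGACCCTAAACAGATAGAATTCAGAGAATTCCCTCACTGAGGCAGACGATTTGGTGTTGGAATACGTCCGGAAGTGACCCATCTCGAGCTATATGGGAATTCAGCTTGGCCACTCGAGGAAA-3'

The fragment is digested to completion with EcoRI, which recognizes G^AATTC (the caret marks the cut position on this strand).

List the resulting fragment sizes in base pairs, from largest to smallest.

EcoRI sites (GAATTC) start at positions 111, 120, 191.
EcoRI cuts after the first base of each site, so after positions 111, 120, 191.
Linear molecule, 3 cuts → 4 fragments:
  1–111 → 111 bp
  112–120 → 9 bp
  121–191 → 71 bp
  192–216 → 25 bp
Sorted largest to smallest: 111, 71, 25, 9 bp.

111, 71, 25, 9 bp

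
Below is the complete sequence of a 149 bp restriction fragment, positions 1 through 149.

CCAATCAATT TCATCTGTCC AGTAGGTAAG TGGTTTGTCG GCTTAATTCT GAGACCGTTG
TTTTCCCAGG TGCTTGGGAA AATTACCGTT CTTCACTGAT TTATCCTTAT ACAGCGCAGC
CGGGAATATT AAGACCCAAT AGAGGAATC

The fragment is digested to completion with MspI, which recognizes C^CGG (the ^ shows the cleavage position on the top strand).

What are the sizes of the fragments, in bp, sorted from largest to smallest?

120, 29 bp

The MspI site (CCGG) starts at position 120.
MspI cuts after the first base of each site, so after position 120.
Linear molecule, 1 cut → 2 fragments:
  1–120 → 120 bp
  121–149 → 29 bp
Sorted largest to smallest: 120, 29 bp.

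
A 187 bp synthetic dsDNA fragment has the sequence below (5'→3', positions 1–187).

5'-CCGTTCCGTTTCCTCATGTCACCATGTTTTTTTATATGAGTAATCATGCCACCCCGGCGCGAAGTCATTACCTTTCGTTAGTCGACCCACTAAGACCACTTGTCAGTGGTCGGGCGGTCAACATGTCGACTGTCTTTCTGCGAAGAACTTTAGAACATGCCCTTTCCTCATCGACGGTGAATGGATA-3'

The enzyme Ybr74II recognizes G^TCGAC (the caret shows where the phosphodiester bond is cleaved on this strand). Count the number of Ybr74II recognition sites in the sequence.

2

GTCGAC occurs starting at positions 81, 125.
Ybr74II cuts at 2 sites.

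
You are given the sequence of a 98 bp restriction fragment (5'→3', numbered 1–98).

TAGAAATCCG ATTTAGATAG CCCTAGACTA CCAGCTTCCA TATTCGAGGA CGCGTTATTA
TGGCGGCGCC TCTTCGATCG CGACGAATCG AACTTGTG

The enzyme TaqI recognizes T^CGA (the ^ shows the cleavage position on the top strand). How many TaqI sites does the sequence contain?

3

TCGA occurs starting at positions 44, 74, 88.
TaqI cuts at 3 sites.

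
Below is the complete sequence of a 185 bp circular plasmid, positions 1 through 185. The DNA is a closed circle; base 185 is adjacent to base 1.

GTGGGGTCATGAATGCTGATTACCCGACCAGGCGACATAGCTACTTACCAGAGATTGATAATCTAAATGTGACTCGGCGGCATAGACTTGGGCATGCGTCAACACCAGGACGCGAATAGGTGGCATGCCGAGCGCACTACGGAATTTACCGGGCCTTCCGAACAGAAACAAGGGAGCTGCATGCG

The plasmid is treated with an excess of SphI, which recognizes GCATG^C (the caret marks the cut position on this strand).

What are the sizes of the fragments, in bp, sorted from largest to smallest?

SphI sites (GCATGC) start at positions 92, 123, 179.
SphI cuts after base 5 of each site (before the last base), so after positions 96, 127, 183.
Circular molecule, 3 cuts → 3 fragments:
  97–127 → 31 bp
  128–183 → 56 bp
  184–185 then 1–96 → 2 + 96 = 98 bp
Sorted largest to smallest: 98, 56, 31 bp.

98, 56, 31 bp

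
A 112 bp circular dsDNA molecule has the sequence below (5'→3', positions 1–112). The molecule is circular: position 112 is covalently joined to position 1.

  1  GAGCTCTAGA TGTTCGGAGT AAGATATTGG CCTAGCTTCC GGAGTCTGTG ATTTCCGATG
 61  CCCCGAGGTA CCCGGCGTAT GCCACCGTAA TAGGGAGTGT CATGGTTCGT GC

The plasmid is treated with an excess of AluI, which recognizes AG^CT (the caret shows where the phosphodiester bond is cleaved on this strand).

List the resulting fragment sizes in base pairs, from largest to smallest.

AluI sites (AGCT) start at positions 2, 34.
AluI cuts after base 2 of each site, so after positions 3, 35.
Circular molecule, 2 cuts → 2 fragments:
  4–35 → 32 bp
  36–112 then 1–3 → 77 + 3 = 80 bp
Sorted largest to smallest: 80, 32 bp.

80, 32 bp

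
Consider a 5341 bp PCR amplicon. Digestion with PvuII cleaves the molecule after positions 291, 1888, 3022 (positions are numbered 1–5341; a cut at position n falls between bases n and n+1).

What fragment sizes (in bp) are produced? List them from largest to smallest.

Linear molecule, 3 cuts → 4 fragments:
  291 − 0 = 291 bp
  1888 − 291 = 1597 bp
  3022 − 1888 = 1134 bp
  5341 − 3022 = 2319 bp
Sorted largest to smallest: 2319, 1597, 1134, 291 bp.

2319, 1597, 1134, 291 bp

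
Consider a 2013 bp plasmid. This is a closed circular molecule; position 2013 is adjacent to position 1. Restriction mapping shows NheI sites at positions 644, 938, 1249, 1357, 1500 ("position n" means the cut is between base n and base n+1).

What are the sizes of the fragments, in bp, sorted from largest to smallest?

Circular molecule, 5 cuts → 5 fragments:
  938 − 644 = 294 bp
  1249 − 938 = 311 bp
  1357 − 1249 = 108 bp
  1500 − 1357 = 143 bp
  wrap: 2013 − 1500 + 644 = 1157 bp
Sorted largest to smallest: 1157, 311, 294, 143, 108 bp.

1157, 311, 294, 143, 108 bp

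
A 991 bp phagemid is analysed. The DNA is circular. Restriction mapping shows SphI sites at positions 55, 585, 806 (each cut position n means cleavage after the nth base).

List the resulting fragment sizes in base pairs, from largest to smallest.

Circular molecule, 3 cuts → 3 fragments:
  585 − 55 = 530 bp
  806 − 585 = 221 bp
  wrap: 991 − 806 + 55 = 240 bp
Sorted largest to smallest: 530, 240, 221 bp.

530, 240, 221 bp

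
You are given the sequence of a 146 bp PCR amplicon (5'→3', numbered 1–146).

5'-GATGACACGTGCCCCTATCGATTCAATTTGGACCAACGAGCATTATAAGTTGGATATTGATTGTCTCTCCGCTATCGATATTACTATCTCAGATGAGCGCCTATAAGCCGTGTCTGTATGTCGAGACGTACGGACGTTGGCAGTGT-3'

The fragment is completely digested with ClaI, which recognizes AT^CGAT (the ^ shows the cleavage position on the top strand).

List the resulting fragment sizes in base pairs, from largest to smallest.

71, 57, 18 bp

ClaI sites (ATCGAT) start at positions 17, 74.
ClaI cuts after base 2 of each site, so after positions 18, 75.
Linear molecule, 2 cuts → 3 fragments:
  1–18 → 18 bp
  19–75 → 57 bp
  76–146 → 71 bp
Sorted largest to smallest: 71, 57, 18 bp.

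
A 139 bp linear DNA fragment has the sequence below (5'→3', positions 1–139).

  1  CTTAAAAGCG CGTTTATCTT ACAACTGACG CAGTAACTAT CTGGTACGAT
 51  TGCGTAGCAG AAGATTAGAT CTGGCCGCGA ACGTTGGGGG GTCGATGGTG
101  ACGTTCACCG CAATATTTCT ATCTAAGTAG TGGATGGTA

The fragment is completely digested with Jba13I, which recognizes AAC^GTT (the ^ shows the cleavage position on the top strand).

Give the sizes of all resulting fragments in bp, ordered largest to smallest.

The Jba13I site (AACGTT) starts at position 80.
Jba13I cuts after base 3 of each site, so after position 82.
Linear molecule, 1 cut → 2 fragments:
  1–82 → 82 bp
  83–139 → 57 bp
Sorted largest to smallest: 82, 57 bp.

82, 57 bp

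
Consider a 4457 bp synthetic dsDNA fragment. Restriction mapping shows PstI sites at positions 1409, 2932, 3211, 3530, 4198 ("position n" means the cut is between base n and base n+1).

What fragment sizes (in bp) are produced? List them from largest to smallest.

Linear molecule, 5 cuts → 6 fragments:
  1409 − 0 = 1409 bp
  2932 − 1409 = 1523 bp
  3211 − 2932 = 279 bp
  3530 − 3211 = 319 bp
  4198 − 3530 = 668 bp
  4457 − 4198 = 259 bp
Sorted largest to smallest: 1523, 1409, 668, 319, 279, 259 bp.

1523, 1409, 668, 319, 279, 259 bp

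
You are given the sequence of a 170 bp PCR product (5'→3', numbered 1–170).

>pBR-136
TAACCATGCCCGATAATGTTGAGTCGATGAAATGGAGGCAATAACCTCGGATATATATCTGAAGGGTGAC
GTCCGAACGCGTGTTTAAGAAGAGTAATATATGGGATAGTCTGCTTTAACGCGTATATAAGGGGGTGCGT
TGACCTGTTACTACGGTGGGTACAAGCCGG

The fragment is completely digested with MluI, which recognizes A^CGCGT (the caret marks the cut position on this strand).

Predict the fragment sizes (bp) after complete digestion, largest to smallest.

77, 51, 42 bp

MluI sites (ACGCGT) start at positions 77, 119.
MluI cuts after the first base of each site, so after positions 77, 119.
Linear molecule, 2 cuts → 3 fragments:
  1–77 → 77 bp
  78–119 → 42 bp
  120–170 → 51 bp
Sorted largest to smallest: 77, 51, 42 bp.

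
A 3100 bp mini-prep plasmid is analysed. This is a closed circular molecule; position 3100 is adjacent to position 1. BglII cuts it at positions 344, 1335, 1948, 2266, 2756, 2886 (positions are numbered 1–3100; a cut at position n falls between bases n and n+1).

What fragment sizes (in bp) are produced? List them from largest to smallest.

991, 613, 558, 490, 318, 130 bp

Circular molecule, 6 cuts → 6 fragments:
  1335 − 344 = 991 bp
  1948 − 1335 = 613 bp
  2266 − 1948 = 318 bp
  2756 − 2266 = 490 bp
  2886 − 2756 = 130 bp
  wrap: 3100 − 2886 + 344 = 558 bp
Sorted largest to smallest: 991, 613, 558, 490, 318, 130 bp.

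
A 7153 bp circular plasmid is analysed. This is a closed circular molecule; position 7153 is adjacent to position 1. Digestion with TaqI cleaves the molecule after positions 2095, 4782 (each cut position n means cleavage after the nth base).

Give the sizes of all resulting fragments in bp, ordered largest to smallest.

Circular molecule, 2 cuts → 2 fragments:
  4782 − 2095 = 2687 bp
  wrap: 7153 − 4782 + 2095 = 4466 bp
Sorted largest to smallest: 4466, 2687 bp.

4466, 2687 bp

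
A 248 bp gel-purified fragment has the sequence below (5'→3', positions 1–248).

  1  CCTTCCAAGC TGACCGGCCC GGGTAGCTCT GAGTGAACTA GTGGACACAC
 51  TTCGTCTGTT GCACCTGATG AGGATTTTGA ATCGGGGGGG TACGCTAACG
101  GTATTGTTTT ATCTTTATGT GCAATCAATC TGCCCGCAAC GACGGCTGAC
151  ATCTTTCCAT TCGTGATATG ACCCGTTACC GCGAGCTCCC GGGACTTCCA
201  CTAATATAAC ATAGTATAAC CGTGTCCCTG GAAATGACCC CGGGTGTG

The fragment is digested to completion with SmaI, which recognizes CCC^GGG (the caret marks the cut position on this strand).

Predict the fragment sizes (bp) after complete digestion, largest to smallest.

SmaI sites (CCCGGG) start at positions 18, 188, 239.
SmaI cuts after base 3 of each site, so after positions 20, 190, 241.
Linear molecule, 3 cuts → 4 fragments:
  1–20 → 20 bp
  21–190 → 170 bp
  191–241 → 51 bp
  242–248 → 7 bp
Sorted largest to smallest: 170, 51, 20, 7 bp.

170, 51, 20, 7 bp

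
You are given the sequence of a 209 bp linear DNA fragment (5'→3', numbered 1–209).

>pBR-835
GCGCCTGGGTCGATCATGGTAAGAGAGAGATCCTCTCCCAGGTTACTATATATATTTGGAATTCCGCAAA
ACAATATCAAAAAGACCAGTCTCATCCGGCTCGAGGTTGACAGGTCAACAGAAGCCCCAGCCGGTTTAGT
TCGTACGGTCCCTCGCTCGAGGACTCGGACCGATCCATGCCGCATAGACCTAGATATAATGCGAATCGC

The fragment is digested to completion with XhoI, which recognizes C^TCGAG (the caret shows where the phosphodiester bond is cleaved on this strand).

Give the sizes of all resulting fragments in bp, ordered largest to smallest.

XhoI sites (CTCGAG) start at positions 100, 156.
XhoI cuts after the first base of each site, so after positions 100, 156.
Linear molecule, 2 cuts → 3 fragments:
  1–100 → 100 bp
  101–156 → 56 bp
  157–209 → 53 bp
Sorted largest to smallest: 100, 56, 53 bp.

100, 56, 53 bp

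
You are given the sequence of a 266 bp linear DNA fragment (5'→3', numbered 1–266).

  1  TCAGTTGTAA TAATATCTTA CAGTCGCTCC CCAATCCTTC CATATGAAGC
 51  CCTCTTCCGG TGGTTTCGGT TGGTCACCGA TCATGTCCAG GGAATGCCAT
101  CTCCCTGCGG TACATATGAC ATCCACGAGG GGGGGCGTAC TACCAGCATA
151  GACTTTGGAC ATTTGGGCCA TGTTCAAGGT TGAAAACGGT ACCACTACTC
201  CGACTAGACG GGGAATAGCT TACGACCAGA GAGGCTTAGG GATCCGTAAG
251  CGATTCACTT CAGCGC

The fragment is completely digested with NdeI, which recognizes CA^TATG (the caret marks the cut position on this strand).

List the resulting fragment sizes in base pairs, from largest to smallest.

NdeI sites (CATATG) start at positions 41, 113.
NdeI cuts after base 2 of each site, so after positions 42, 114.
Linear molecule, 2 cuts → 3 fragments:
  1–42 → 42 bp
  43–114 → 72 bp
  115–266 → 152 bp
Sorted largest to smallest: 152, 72, 42 bp.

152, 72, 42 bp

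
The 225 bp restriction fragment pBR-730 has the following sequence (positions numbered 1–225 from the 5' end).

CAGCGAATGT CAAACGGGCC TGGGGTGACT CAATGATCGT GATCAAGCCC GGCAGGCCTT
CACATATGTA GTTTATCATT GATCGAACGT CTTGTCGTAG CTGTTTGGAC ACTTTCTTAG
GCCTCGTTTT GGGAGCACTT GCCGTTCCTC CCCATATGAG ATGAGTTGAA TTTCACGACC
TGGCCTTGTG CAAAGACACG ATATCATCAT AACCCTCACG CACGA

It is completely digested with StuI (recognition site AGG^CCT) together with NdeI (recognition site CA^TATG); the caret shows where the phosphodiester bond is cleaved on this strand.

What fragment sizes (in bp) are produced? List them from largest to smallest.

StuI sites (AGGCCT) start at positions 54, 119.
StuI cuts after base 3 of each site, so after positions 56, 121.
NdeI sites (CATATG) start at positions 63, 153.
NdeI cuts after base 2 of each site, so after positions 64, 154.
Combined cut positions: 56, 64, 121, 154.
Linear molecule, 4 cuts → 5 fragments:
  1–56 → 56 bp
  57–64 → 8 bp
  65–121 → 57 bp
  122–154 → 33 bp
  155–225 → 71 bp
Sorted largest to smallest: 71, 57, 56, 33, 8 bp.

71, 57, 56, 33, 8 bp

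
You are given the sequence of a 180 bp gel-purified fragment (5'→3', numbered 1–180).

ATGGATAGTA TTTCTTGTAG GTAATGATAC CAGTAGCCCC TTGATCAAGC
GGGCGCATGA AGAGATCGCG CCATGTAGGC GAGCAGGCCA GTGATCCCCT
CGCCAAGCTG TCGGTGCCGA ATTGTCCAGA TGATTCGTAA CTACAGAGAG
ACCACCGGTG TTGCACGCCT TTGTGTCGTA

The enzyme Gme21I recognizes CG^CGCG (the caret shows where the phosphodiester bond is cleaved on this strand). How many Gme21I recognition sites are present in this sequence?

No occurrence of CGCGCG is present in the sequence.
Gme21I does not cut: 0 sites.

0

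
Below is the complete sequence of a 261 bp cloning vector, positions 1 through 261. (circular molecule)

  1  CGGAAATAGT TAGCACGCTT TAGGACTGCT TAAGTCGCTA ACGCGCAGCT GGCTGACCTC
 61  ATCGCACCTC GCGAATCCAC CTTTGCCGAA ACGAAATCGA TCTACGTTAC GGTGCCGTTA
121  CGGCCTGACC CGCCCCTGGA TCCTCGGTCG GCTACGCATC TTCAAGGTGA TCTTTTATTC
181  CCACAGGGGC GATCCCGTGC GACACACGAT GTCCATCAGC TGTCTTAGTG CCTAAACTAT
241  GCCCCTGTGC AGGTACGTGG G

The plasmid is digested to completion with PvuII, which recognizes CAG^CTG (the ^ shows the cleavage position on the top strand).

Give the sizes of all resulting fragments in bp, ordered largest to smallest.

PvuII sites (CAGCTG) start at positions 46, 217.
PvuII cuts after base 3 of each site, so after positions 48, 219.
Circular molecule, 2 cuts → 2 fragments:
  49–219 → 171 bp
  220–261 then 1–48 → 42 + 48 = 90 bp
Sorted largest to smallest: 171, 90 bp.

171, 90 bp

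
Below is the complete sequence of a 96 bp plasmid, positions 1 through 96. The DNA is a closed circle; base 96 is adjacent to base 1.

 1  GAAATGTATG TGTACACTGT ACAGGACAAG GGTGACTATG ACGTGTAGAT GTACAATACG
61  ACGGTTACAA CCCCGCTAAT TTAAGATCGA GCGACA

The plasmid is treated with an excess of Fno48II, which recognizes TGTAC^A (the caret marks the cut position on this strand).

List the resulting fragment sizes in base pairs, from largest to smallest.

57, 32, 7 bp

Fno48II sites (TGTACA) start at positions 11, 18, 50.
Fno48II cuts after base 5 of each site (before the last base), so after positions 15, 22, 54.
Circular molecule, 3 cuts → 3 fragments:
  16–22 → 7 bp
  23–54 → 32 bp
  55–96 then 1–15 → 42 + 15 = 57 bp
Sorted largest to smallest: 57, 32, 7 bp.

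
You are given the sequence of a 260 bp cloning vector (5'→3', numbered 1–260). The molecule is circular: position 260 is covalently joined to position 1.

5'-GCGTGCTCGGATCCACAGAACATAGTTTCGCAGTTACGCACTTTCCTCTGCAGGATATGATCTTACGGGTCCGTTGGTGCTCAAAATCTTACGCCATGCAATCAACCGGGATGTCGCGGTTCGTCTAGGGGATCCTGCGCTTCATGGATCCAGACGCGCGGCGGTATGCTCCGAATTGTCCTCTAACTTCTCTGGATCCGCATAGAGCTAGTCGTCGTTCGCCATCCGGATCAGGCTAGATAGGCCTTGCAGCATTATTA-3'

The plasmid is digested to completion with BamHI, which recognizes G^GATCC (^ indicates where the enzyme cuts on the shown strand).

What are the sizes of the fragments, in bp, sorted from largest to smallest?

121, 75, 48, 16 bp

BamHI sites (GGATCC) start at positions 9, 130, 146, 194.
BamHI cuts after the first base of each site, so after positions 9, 130, 146, 194.
Circular molecule, 4 cuts → 4 fragments:
  10–130 → 121 bp
  131–146 → 16 bp
  147–194 → 48 bp
  195–260 then 1–9 → 66 + 9 = 75 bp
Sorted largest to smallest: 121, 75, 48, 16 bp.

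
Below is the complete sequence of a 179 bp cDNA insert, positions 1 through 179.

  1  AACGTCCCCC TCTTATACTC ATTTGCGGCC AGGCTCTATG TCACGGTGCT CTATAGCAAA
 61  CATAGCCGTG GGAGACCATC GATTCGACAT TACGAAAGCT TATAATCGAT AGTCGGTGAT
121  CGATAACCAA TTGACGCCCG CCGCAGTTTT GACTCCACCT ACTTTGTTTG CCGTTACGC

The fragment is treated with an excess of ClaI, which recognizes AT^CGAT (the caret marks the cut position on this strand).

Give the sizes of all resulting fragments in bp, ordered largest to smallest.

79, 59, 27, 14 bp

ClaI sites (ATCGAT) start at positions 78, 105, 119.
ClaI cuts after base 2 of each site, so after positions 79, 106, 120.
Linear molecule, 3 cuts → 4 fragments:
  1–79 → 79 bp
  80–106 → 27 bp
  107–120 → 14 bp
  121–179 → 59 bp
Sorted largest to smallest: 79, 59, 27, 14 bp.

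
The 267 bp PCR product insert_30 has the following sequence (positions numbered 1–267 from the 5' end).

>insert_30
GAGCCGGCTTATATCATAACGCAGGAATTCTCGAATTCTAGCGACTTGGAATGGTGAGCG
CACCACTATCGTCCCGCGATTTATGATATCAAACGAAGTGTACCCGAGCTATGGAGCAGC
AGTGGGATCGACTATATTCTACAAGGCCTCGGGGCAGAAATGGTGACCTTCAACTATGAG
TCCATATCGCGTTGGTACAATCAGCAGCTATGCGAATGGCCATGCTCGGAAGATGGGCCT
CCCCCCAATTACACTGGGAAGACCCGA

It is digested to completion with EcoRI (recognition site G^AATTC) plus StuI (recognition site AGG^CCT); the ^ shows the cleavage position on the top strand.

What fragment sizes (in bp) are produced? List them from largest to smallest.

EcoRI sites (GAATTC) start at positions 25, 33.
EcoRI cuts after the first base of each site, so after positions 25, 33.
The StuI site (AGGCCT) starts at position 144.
StuI cuts after base 3 of each site, so after position 146.
Combined cut positions: 25, 33, 146.
Linear molecule, 3 cuts → 4 fragments:
  1–25 → 25 bp
  26–33 → 8 bp
  34–146 → 113 bp
  147–267 → 121 bp
Sorted largest to smallest: 121, 113, 25, 8 bp.

121, 113, 25, 8 bp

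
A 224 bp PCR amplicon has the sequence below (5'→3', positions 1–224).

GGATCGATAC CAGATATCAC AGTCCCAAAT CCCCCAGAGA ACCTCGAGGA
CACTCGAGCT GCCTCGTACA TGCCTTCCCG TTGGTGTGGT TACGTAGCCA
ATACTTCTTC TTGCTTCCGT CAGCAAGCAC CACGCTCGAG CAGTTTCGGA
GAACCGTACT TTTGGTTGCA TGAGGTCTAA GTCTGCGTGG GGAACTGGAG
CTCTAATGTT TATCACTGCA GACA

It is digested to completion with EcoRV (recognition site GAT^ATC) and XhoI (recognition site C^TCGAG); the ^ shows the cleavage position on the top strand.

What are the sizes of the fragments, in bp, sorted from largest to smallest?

The EcoRV site (GATATC) starts at position 13.
EcoRV cuts after base 3 of each site, so after position 15.
XhoI sites (CTCGAG) start at positions 43, 53, 135.
XhoI cuts after the first base of each site, so after positions 43, 53, 135.
Combined cut positions: 15, 43, 53, 135.
Linear molecule, 4 cuts → 5 fragments:
  1–15 → 15 bp
  16–43 → 28 bp
  44–53 → 10 bp
  54–135 → 82 bp
  136–224 → 89 bp
Sorted largest to smallest: 89, 82, 28, 15, 10 bp.

89, 82, 28, 15, 10 bp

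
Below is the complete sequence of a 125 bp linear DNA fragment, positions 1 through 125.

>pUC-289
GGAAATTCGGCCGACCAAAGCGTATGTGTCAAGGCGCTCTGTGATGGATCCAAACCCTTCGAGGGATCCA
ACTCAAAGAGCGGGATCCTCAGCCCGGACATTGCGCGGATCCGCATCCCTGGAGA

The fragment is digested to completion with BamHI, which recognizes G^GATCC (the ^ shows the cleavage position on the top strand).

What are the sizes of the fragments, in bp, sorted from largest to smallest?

46, 24, 19, 18, 18 bp

BamHI sites (GGATCC) start at positions 46, 64, 83, 107.
BamHI cuts after the first base of each site, so after positions 46, 64, 83, 107.
Linear molecule, 4 cuts → 5 fragments:
  1–46 → 46 bp
  47–64 → 18 bp
  65–83 → 19 bp
  84–107 → 24 bp
  108–125 → 18 bp
Sorted largest to smallest: 46, 24, 19, 18, 18 bp.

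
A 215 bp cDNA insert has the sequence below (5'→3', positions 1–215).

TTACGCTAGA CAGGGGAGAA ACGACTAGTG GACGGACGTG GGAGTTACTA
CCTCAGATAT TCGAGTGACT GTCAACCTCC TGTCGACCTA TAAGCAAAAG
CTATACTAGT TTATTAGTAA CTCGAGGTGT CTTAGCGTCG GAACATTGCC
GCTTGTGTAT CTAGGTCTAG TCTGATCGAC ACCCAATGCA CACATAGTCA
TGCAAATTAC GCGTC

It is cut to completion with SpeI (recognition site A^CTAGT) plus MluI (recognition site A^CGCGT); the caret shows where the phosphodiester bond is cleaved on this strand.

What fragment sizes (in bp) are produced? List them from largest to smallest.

SpeI sites (ACTAGT) start at positions 24, 105.
SpeI cuts after the first base of each site, so after positions 24, 105.
The MluI site (ACGCGT) starts at position 209.
MluI cuts after the first base of each site, so after position 209.
Combined cut positions: 24, 105, 209.
Linear molecule, 3 cuts → 4 fragments:
  1–24 → 24 bp
  25–105 → 81 bp
  106–209 → 104 bp
  210–215 → 6 bp
Sorted largest to smallest: 104, 81, 24, 6 bp.

104, 81, 24, 6 bp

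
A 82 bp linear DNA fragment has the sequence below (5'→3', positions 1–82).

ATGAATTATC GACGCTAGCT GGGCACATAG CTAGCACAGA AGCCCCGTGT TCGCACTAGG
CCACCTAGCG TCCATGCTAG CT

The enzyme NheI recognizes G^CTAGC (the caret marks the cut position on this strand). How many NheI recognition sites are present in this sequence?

GCTAGC occurs starting at positions 14, 30, 76.
NheI cuts at 3 sites.

3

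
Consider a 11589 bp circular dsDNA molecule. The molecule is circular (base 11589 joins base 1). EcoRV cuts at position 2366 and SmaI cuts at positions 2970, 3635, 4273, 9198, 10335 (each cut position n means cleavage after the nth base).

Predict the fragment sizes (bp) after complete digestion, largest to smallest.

Combined cut positions (sorted): 2366, 2970, 3635, 4273, 9198, 10335.
Circular molecule, 6 cuts → 6 fragments:
  2970 − 2366 = 604 bp
  3635 − 2970 = 665 bp
  4273 − 3635 = 638 bp
  9198 − 4273 = 4925 bp
  10335 − 9198 = 1137 bp
  wrap: 11589 − 10335 + 2366 = 3620 bp
Sorted largest to smallest: 4925, 3620, 1137, 665, 638, 604 bp.

4925, 3620, 1137, 665, 638, 604 bp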